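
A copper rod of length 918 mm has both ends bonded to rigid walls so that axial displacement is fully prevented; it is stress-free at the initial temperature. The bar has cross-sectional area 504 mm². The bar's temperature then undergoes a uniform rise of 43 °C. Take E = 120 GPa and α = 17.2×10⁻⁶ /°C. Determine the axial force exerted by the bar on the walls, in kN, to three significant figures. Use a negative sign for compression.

-44.7 kN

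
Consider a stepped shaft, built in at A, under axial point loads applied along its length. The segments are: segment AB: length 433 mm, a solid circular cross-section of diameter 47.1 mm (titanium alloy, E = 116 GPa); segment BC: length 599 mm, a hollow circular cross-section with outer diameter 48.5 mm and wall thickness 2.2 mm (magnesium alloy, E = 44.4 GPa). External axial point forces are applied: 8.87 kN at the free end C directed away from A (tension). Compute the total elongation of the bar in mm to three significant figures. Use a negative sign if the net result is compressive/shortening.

0.393 mm

Internal axial forces (sectioning from the free end, tension +): N_BC = 8.87 kN, N_AB = 8.87 kN.
A_AB = 1742 mm².
A_BC = 320 mm².
δ_AB = 8870·433/(1742·116000) = 0.019 mm
δ_BC = 8870·599/(320·44400) = 0.374 mm
δ = Σδ_i = 0.393 mm.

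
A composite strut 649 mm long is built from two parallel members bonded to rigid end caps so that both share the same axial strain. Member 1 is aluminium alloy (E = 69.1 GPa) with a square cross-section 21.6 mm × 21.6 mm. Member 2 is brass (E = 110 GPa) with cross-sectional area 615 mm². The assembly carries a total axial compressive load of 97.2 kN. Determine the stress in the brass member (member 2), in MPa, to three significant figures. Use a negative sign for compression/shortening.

-107 MPa

A_1 = 466.6 mm².
Equal strain + equilibrium ⇒ each member carries load in proportion to AE: A₁E₁ = 32240000 N, A₂E₂ = 67650000 N, ΣAE = 99890000 N.
σ₂ = P·E₂/ΣAE = -97200·110000/99890000 = -107 MPa.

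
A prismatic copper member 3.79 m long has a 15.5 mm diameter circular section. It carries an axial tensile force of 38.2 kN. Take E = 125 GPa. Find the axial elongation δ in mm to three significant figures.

A = 188.7 mm².
δ_mech = NL/(AE) = 38200·3790/(188.7·125000) = 6.138 mm.

6.14 mm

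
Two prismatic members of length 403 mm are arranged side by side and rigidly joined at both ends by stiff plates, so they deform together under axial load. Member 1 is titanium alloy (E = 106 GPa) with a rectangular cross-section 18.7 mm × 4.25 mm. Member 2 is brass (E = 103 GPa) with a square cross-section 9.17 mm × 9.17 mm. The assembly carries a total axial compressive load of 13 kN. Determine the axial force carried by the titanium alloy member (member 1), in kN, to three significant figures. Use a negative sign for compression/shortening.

-6.41 kN

A_1 = 79.47 mm².
A_2 = 84.09 mm².
Equal strain + equilibrium ⇒ each member carries load in proportion to AE: A₁E₁ = 8424000 N, A₂E₂ = 8661000 N, ΣAE = 17090000 N.
F₁ = P·A₁E₁/ΣAE = -13000·8424000/17090000 = -6410 N.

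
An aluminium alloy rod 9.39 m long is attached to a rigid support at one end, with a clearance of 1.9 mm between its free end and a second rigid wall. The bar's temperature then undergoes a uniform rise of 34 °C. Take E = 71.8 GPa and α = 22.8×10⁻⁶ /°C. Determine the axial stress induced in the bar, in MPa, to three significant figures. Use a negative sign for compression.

Free thermal expansion αLΔT = 22.8e-6 · 9390 · 34 = 7.279 mm.
The walls engage after the gap closes; constrained expansion = 7.279 − 1.9 = 5.379 mm.
The walls impose strain ε = −(5.379)/9390 = -5.7286e-04; σ = Eε = 71800 · -5.7286e-04 = -41.13 MPa.

-41.1 MPa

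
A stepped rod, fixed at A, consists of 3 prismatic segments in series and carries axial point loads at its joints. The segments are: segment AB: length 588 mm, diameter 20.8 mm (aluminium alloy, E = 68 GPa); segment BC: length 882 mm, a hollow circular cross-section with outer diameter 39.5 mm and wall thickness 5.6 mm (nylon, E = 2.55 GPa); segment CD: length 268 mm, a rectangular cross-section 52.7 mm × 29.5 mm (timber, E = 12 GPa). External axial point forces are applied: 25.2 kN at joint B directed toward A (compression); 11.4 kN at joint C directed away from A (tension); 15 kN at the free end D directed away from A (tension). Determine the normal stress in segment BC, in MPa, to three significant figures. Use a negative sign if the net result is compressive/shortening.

44.3 MPa

Internal axial forces (sectioning from the free end, tension +): N_CD = 15 kN, N_BC = 26.4 kN, N_AB = 1.2 kN.
A_BC = 596.4 mm².
σ_BC = N_BC/A_BC = 26400/596.4 = 44.27 MPa.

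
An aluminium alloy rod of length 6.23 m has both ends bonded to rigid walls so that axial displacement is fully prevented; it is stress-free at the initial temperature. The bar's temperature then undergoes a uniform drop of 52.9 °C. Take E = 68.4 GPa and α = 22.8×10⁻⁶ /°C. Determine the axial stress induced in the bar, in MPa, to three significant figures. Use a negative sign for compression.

82.5 MPa

Free thermal expansion αLΔT = 22.8e-6 · 6230 · -52.9 = -7.514 mm.
The walls impose strain ε = −(-7.514)/6230 = 1.2061e-03; σ = Eε = 68400 · 1.2061e-03 = 82.5 MPa.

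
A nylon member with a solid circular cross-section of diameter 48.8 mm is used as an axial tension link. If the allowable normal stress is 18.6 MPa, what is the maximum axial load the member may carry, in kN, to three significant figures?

34.8 kN

A = 1870 mm².
P_max = σ_allow · A = 18.6 · 1870 = 34790 N = 34.79 kN.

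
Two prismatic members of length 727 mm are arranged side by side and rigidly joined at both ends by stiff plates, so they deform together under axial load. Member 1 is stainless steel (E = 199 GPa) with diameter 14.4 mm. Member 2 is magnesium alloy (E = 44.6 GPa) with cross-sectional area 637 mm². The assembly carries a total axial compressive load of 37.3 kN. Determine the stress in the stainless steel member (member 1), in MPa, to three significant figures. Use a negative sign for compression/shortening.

-122 MPa

A_1 = 162.9 mm².
Equal strain + equilibrium ⇒ each member carries load in proportion to AE: A₁E₁ = 32410000 N, A₂E₂ = 28410000 N, ΣAE = 60820000 N.
σ₁ = P·E₁/ΣAE = -37300·199000/60820000 = -122 MPa.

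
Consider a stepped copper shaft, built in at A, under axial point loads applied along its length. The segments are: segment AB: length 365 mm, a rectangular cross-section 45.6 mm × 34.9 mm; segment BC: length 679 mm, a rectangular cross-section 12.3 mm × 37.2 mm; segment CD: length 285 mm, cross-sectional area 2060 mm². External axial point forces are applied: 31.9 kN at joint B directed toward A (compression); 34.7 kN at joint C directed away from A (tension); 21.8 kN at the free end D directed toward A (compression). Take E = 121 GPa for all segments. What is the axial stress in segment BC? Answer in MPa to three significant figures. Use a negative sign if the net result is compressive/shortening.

28.2 MPa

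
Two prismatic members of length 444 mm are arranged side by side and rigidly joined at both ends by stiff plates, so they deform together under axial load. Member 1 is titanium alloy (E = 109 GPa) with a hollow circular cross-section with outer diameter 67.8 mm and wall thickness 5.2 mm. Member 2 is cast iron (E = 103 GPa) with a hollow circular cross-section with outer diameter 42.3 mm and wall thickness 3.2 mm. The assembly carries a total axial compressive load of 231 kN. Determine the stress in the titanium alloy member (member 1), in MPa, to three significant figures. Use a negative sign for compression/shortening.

-166 MPa

A_1 = 1023 mm².
A_2 = 393.1 mm².
Equal strain + equilibrium ⇒ each member carries load in proportion to AE: A₁E₁ = 111500000 N, A₂E₂ = 40490000 N, ΣAE = 152000000 N.
σ₁ = P·E₁/ΣAE = -231000·109000/152000000 = -165.7 MPa.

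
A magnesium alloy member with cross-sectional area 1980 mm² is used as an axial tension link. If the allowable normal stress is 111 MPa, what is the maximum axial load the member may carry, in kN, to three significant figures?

P_max = σ_allow · A = 111 · 1980 = 219800 N = 219.8 kN.

220 kN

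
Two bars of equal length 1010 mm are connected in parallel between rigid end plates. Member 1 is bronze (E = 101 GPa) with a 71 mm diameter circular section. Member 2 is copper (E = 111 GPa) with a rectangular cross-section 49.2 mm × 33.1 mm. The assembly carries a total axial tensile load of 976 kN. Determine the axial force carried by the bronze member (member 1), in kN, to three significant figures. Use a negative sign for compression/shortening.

A_1 = 3959 mm².
A_2 = 1629 mm².
Equal strain + equilibrium ⇒ each member carries load in proportion to AE: A₁E₁ = 399900000 N, A₂E₂ = 180800000 N, ΣAE = 580600000 N.
F₁ = P·A₁E₁/ΣAE = 976000·399900000/580600000 = 672200 N.

672 kN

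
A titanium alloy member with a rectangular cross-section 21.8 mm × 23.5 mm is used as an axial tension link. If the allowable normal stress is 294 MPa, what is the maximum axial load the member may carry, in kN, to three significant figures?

A = 512.3 mm².
P_max = σ_allow · A = 294 · 512.3 = 150600 N = 150.6 kN.

151 kN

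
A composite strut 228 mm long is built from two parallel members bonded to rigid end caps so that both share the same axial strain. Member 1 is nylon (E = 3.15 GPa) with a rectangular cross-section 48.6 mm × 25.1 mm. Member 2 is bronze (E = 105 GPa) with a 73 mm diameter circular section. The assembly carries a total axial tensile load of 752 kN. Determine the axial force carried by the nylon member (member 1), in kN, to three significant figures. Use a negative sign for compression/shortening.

6.52 kN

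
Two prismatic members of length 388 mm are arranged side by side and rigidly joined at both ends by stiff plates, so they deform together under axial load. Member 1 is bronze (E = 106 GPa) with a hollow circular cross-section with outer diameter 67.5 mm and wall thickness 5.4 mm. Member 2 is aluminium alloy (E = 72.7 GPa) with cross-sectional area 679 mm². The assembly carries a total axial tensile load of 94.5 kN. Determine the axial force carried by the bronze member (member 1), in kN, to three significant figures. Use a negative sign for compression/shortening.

A_1 = 1054 mm².
Equal strain + equilibrium ⇒ each member carries load in proportion to AE: A₁E₁ = 111700000 N, A₂E₂ = 49360000 N, ΣAE = 161000000 N.
F₁ = P·A₁E₁/ΣAE = 94500·111700000/161000000 = 65530 N.

65.5 kN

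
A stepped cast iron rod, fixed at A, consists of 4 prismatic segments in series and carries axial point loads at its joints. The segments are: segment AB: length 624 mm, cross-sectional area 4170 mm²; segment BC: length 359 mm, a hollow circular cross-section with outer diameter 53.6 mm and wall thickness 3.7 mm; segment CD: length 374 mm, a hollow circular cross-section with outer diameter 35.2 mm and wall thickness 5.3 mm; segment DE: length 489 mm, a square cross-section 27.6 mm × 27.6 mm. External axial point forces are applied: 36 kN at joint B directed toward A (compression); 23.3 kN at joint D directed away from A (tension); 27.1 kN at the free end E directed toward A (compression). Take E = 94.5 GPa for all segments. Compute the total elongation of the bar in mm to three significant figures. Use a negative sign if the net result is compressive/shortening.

Internal axial forces (sectioning from the free end, tension +): N_DE = -27.1 kN, N_CD = -3.8 kN, N_BC = -3.8 kN, N_AB = -39.8 kN.
A_BC = 580 mm².
A_CD = 497.8 mm².
A_DE = 761.8 mm².
δ_AB = -39800·624/(4170·94500) = -0.06302 mm
δ_BC = -3800·359/(580·94500) = -0.02489 mm
δ_CD = -3800·374/(497.8·94500) = -0.03021 mm
δ_DE = -27100·489/(761.8·94500) = -0.1841 mm
δ = Σδ_i = -0.3022 mm.

-0.302 mm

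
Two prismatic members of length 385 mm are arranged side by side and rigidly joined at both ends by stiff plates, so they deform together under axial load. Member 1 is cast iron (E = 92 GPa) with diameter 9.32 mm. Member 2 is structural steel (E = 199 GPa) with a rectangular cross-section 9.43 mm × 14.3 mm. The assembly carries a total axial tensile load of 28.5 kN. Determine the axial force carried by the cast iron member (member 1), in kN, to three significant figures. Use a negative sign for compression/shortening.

5.40 kN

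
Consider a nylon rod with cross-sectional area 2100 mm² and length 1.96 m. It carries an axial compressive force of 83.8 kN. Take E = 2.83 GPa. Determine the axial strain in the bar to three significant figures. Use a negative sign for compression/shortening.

-0.0141

σ = N/A = -39.9 MPa; ε = σ/E = -39.9/2830 = -1.410e-02.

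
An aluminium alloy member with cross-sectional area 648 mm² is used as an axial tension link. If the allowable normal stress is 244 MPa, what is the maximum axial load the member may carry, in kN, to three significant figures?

P_max = σ_allow · A = 244 · 648 = 158100 N = 158.1 kN.

158 kN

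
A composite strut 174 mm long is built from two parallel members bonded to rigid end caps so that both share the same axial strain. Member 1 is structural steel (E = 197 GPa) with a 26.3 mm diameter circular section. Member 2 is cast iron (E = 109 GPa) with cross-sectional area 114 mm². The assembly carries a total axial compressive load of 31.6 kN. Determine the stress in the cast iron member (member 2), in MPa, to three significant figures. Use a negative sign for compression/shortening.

-28.8 MPa

A_1 = 543.3 mm².
Equal strain + equilibrium ⇒ each member carries load in proportion to AE: A₁E₁ = 107000000 N, A₂E₂ = 12430000 N, ΣAE = 119400000 N.
σ₂ = P·E₂/ΣAE = -31600·109000/119400000 = -28.84 MPa.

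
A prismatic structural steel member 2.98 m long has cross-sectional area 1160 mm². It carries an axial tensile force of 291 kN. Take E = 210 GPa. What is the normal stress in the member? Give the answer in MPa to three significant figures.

251 MPa

σ = N/A = 291000/1160 = 250.9 MPa.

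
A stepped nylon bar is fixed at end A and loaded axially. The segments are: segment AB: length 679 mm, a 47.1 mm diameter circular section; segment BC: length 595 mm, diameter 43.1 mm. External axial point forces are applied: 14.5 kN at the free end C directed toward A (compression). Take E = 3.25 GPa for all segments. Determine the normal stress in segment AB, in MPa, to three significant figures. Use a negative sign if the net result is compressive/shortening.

Internal axial forces (sectioning from the free end, tension +): N_BC = -14.5 kN, N_AB = -14.5 kN.
A_AB = 1742 mm².
σ_AB = N_AB/A_AB = -14500/1742 = -8.322 MPa.

-8.32 MPa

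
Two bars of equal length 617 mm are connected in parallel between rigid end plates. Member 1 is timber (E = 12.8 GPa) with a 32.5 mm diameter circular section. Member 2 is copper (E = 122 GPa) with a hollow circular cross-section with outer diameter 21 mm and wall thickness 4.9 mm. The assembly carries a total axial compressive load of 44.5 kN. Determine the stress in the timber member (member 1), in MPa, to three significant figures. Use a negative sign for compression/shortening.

A_1 = 829.6 mm².
A_2 = 247.8 mm².
Equal strain + equilibrium ⇒ each member carries load in proportion to AE: A₁E₁ = 10620000 N, A₂E₂ = 30240000 N, ΣAE = 40860000 N.
σ₁ = P·E₁/ΣAE = -44500·12800/40860000 = -13.94 MPa.

-13.9 MPa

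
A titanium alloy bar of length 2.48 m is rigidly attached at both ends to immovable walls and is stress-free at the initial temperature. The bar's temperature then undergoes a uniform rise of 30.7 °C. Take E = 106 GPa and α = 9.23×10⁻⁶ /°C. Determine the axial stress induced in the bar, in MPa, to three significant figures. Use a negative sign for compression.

Free thermal expansion αLΔT = 9.23e-6 · 2480 · 30.7 = 0.7027 mm.
The walls impose strain ε = −(0.7027)/2480 = -2.8336e-04; σ = Eε = 106000 · -2.8336e-04 = -30.04 MPa.

-30.0 MPa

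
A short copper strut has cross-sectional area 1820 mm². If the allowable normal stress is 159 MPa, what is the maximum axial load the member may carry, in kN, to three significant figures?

289 kN

P_max = σ_allow · A = 159 · 1820 = 289400 N = 289.4 kN.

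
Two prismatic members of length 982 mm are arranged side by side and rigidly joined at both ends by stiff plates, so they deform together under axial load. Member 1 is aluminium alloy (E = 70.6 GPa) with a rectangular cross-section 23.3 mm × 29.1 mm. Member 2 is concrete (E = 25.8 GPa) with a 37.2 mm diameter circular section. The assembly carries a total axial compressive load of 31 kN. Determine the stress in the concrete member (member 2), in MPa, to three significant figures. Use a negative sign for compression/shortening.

A_1 = 678 mm².
A_2 = 1087 mm².
Equal strain + equilibrium ⇒ each member carries load in proportion to AE: A₁E₁ = 47870000 N, A₂E₂ = 28040000 N, ΣAE = 75910000 N.
σ₂ = P·E₂/ΣAE = -31000·25800/75910000 = -10.54 MPa.

-10.5 MPa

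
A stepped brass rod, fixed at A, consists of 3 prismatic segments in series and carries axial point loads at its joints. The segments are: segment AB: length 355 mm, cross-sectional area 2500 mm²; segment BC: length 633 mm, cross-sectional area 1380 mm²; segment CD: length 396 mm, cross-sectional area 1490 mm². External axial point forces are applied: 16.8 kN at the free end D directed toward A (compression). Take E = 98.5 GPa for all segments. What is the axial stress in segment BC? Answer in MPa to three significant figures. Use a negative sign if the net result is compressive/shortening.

Internal axial forces (sectioning from the free end, tension +): N_CD = -16.8 kN, N_BC = -16.8 kN, N_AB = -16.8 kN.
σ_BC = N_BC/A_BC = -16800/1380 = -12.17 MPa.

-12.2 MPa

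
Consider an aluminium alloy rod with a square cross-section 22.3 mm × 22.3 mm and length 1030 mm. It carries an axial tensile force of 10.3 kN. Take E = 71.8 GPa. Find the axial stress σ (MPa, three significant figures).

20.7 MPa

A = 497.3 mm².
σ = N/A = 10300/497.3 = 20.71 MPa.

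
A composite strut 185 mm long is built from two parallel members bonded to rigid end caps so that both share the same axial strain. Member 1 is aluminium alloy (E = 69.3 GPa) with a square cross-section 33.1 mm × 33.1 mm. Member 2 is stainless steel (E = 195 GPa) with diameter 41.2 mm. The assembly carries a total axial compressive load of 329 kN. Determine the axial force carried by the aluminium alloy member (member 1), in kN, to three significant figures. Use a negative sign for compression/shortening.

A_1 = 1096 mm².
A_2 = 1333 mm².
Equal strain + equilibrium ⇒ each member carries load in proportion to AE: A₁E₁ = 75930000 N, A₂E₂ = 260000000 N, ΣAE = 335900000 N.
F₁ = P·A₁E₁/ΣAE = -329000·75930000/335900000 = -74370 N.

-74.4 kN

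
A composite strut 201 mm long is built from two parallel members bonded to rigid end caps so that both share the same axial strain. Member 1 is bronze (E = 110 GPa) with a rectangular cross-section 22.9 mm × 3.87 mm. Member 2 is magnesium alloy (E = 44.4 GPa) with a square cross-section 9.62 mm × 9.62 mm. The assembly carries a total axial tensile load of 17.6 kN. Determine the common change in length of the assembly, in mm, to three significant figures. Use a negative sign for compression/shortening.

0.255 mm

A_1 = 88.62 mm².
A_2 = 92.54 mm².
Equal strain + equilibrium ⇒ each member carries load in proportion to AE: A₁E₁ = 9749000 N, A₂E₂ = 4109000 N, ΣAE = 13860000 N.
δ = PL/ΣAE = 17600·201/13860000 = 0.2553 mm.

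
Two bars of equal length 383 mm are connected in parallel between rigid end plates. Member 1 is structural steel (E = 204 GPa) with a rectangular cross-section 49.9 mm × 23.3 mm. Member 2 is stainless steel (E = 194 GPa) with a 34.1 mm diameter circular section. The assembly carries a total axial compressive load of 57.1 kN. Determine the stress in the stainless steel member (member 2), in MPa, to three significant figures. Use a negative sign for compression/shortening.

A_1 = 1163 mm².
A_2 = 913.3 mm².
Equal strain + equilibrium ⇒ each member carries load in proportion to AE: A₁E₁ = 237200000 N, A₂E₂ = 177200000 N, ΣAE = 414400000 N.
σ₂ = P·E₂/ΣAE = -57100·194000/414400000 = -26.73 MPa.

-26.7 MPa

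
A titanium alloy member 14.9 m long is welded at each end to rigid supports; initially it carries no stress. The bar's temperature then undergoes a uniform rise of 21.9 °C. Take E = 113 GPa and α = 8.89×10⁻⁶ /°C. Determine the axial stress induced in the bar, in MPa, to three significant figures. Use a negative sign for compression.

-22.0 MPa

Free thermal expansion αLΔT = 8.89e-6 · 14900 · 21.9 = 2.901 mm.
The walls impose strain ε = −(2.901)/14900 = -1.9469e-04; σ = Eε = 113000 · -1.9469e-04 = -22 MPa.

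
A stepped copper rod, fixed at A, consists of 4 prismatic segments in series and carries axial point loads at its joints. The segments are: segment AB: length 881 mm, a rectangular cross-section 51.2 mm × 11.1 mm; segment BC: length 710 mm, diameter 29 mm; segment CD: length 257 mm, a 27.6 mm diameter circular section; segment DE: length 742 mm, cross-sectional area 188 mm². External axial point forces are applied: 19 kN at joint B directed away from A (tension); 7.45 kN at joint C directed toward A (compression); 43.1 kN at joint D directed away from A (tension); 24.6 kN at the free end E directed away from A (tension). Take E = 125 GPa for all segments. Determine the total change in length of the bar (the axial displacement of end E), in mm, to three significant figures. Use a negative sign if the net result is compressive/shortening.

2.51 mm

Internal axial forces (sectioning from the free end, tension +): N_DE = 24.6 kN, N_CD = 67.7 kN, N_BC = 60.25 kN, N_AB = 79.25 kN.
A_AB = 568.3 mm².
A_BC = 660.5 mm².
A_CD = 598.3 mm².
δ_AB = 79250·881/(568.3·125000) = 0.9828 mm
δ_BC = 60250·710/(660.5·125000) = 0.5181 mm
δ_CD = 67700·257/(598.3·125000) = 0.2327 mm
δ_DE = 24600·742/(188·125000) = 0.7767 mm
δ = Σδ_i = 2.51 mm.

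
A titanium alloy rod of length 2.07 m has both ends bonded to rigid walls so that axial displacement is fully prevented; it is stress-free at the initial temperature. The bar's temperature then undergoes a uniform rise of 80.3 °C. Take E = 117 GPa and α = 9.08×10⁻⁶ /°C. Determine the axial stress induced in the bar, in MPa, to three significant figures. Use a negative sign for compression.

Free thermal expansion αLΔT = 9.08e-6 · 2070 · 80.3 = 1.509 mm.
The walls impose strain ε = −(1.509)/2070 = -7.2912e-04; σ = Eε = 117000 · -7.2912e-04 = -85.31 MPa.

-85.3 MPa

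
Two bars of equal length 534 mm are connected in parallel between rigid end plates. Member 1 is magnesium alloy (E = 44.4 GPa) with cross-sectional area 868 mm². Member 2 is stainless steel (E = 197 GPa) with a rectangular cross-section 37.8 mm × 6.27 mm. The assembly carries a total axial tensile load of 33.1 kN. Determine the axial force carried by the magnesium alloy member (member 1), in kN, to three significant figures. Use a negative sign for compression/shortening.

15.0 kN

A_2 = 237 mm².
Equal strain + equilibrium ⇒ each member carries load in proportion to AE: A₁E₁ = 38540000 N, A₂E₂ = 46690000 N, ΣAE = 85230000 N.
F₁ = P·A₁E₁/ΣAE = 33100·38540000/85230000 = 14970 N.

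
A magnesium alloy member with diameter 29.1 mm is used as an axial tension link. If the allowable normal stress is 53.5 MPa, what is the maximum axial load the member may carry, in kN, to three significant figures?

A = 665.1 mm².
P_max = σ_allow · A = 53.5 · 665.1 = 35580 N = 35.58 kN.

35.6 kN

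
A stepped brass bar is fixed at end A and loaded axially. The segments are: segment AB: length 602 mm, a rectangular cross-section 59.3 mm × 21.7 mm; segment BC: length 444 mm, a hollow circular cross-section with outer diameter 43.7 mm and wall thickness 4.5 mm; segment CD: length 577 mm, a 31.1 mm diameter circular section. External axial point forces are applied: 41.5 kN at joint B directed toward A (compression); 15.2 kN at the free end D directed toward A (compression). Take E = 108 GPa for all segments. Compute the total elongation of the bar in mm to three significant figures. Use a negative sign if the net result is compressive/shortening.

-0.465 mm

Internal axial forces (sectioning from the free end, tension +): N_CD = -15.2 kN, N_BC = -15.2 kN, N_AB = -56.7 kN.
A_AB = 1287 mm².
A_BC = 554.2 mm².
A_CD = 759.6 mm².
δ_AB = -56700·602/(1287·108000) = -0.2456 mm
δ_BC = -15200·444/(554.2·108000) = -0.1128 mm
δ_CD = -15200·577/(759.6·108000) = -0.1069 mm
δ = Σδ_i = -0.4653 mm.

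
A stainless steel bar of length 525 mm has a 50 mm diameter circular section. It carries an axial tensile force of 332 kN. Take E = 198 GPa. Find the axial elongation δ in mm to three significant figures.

A = 1963 mm².
δ_mech = NL/(AE) = 332000·525/(1963·198000) = 0.4483 mm.

0.448 mm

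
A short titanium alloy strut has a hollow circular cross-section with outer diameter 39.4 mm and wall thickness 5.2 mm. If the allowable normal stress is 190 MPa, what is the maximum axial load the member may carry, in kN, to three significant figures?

106 kN

A = 558.7 mm².
P_max = σ_allow · A = 190 · 558.7 = 106200 N = 106.2 kN.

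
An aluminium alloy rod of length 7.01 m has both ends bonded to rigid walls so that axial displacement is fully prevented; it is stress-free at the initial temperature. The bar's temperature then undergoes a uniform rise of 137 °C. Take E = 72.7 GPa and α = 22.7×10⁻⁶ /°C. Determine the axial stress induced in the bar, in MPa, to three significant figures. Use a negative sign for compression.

Free thermal expansion αLΔT = 22.7e-6 · 7010 · 137 = 21.8 mm.
The walls impose strain ε = −(21.8)/7010 = -3.1099e-03; σ = Eε = 72700 · -3.1099e-03 = -226.1 MPa.

-226 MPa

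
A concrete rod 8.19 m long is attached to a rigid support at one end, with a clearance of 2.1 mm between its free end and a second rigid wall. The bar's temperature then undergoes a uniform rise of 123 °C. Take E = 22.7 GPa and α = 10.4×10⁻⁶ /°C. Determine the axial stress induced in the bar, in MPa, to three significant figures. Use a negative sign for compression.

Free thermal expansion αLΔT = 10.4e-6 · 8190 · 123 = 10.48 mm.
The walls engage after the gap closes; constrained expansion = 10.48 − 2.1 = 8.377 mm.
The walls impose strain ε = −(8.377)/8190 = -1.0228e-03; σ = Eε = 22700 · -1.0228e-03 = -23.22 MPa.

-23.2 MPa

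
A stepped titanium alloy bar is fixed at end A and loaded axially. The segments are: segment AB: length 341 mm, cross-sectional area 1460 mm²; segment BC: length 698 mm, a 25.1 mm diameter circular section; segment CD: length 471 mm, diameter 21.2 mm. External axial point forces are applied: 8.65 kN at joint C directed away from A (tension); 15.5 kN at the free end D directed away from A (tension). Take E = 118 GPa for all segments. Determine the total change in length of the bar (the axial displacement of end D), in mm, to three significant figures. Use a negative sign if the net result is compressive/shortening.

0.512 mm

Internal axial forces (sectioning from the free end, tension +): N_CD = 15.5 kN, N_BC = 24.15 kN, N_AB = 24.15 kN.
A_BC = 494.8 mm².
A_CD = 353 mm².
δ_AB = 24150·341/(1460·118000) = 0.0478 mm
δ_BC = 24150·698/(494.8·118000) = 0.2887 mm
δ_CD = 15500·471/(353·118000) = 0.1753 mm
δ = Σδ_i = 0.5118 mm.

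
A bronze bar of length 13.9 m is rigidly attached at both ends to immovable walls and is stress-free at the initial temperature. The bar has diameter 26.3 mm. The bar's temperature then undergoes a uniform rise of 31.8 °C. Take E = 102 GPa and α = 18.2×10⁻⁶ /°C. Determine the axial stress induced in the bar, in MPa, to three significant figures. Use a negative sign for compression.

-59.0 MPa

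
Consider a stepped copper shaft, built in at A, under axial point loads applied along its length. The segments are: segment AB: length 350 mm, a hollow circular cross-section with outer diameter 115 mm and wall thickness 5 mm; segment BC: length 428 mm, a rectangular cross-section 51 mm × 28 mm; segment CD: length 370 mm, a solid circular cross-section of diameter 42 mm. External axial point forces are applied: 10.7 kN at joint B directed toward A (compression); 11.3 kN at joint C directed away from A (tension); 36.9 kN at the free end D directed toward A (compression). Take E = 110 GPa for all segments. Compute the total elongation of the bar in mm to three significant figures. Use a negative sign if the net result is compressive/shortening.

Internal axial forces (sectioning from the free end, tension +): N_CD = -36.9 kN, N_BC = -25.6 kN, N_AB = -36.3 kN.
A_AB = 1728 mm².
A_BC = 1428 mm².
A_CD = 1385 mm².
δ_AB = -36300·350/(1728·110000) = -0.06685 mm
δ_BC = -25600·428/(1428·110000) = -0.06975 mm
δ_CD = -36900·370/(1385·110000) = -0.08959 mm
δ = Σδ_i = -0.2262 mm.

-0.226 mm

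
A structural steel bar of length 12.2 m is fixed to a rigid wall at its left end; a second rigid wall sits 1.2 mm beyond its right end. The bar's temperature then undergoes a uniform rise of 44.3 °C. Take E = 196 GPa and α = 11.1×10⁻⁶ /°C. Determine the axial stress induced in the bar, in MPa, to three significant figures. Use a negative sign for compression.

Free thermal expansion αLΔT = 11.1e-6 · 12200 · 44.3 = 5.999 mm.
The walls engage after the gap closes; constrained expansion = 5.999 − 1.2 = 4.799 mm.
The walls impose strain ε = −(4.799)/12200 = -3.9337e-04; σ = Eε = 196000 · -3.9337e-04 = -77.1 MPa.

-77.1 MPa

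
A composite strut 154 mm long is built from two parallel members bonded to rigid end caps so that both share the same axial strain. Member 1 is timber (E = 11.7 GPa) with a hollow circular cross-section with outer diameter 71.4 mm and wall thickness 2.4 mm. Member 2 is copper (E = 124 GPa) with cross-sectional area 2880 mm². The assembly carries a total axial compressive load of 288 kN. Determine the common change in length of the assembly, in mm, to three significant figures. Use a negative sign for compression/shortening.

A_1 = 520.2 mm².
Equal strain + equilibrium ⇒ each member carries load in proportion to AE: A₁E₁ = 6087000 N, A₂E₂ = 357100000 N, ΣAE = 363200000 N.
δ = PL/ΣAE = -288000·154/363200000 = -0.1221 mm.

-0.122 mm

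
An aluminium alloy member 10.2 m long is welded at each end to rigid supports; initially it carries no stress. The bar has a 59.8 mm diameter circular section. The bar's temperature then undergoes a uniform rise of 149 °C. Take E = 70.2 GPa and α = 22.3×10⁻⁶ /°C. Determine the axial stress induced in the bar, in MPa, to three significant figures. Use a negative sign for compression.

-233 MPa

Free thermal expansion αLΔT = 22.3e-6 · 10200 · 149 = 33.89 mm.
The walls impose strain ε = −(33.89)/10200 = -3.3227e-03; σ = Eε = 70200 · -3.3227e-03 = -233.3 MPa.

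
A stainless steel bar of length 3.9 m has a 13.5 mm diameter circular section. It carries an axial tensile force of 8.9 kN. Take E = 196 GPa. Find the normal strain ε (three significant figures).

A = 143.1 mm².
σ = N/A = 62.18 MPa; ε = σ/E = 62.18/196000 = 3.172e-04.

3.17e-04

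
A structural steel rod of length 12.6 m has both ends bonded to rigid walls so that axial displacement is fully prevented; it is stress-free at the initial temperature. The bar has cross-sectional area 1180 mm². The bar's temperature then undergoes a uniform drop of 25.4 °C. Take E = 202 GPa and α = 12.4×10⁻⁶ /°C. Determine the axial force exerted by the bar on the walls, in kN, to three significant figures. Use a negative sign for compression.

Free thermal expansion αLΔT = 12.4e-6 · 12600 · -25.4 = -3.968 mm.
The walls impose strain ε = −(-3.968)/12600 = 3.1496e-04; σ = Eε = 202000 · 3.1496e-04 = 63.62 MPa.
Wall reaction R = σ·A = 63.62·1180 = 75070 N = 75.07 kN.

75.1 kN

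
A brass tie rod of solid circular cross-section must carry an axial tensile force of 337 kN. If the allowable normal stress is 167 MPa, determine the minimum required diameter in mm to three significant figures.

50.7 mm

Required area A ≥ P/σ_allow = 337000/167 = 2018 mm².
For a solid circular section, d ≥ √(4A/π) = 50.69 mm.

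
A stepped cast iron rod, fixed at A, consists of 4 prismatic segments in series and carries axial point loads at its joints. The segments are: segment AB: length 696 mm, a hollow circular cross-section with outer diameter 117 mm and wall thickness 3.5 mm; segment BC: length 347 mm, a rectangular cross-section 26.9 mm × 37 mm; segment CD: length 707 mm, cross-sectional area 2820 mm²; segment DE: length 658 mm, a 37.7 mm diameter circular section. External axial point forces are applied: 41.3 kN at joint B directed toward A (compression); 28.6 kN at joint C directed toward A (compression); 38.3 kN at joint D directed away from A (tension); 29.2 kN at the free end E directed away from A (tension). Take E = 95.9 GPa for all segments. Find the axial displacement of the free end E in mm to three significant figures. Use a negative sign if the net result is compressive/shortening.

0.483 mm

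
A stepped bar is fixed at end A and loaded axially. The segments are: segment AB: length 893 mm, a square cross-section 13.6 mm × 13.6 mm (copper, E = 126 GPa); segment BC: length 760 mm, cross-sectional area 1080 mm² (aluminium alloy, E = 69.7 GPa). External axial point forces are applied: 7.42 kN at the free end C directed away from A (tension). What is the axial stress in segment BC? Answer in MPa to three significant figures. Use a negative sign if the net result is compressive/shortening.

Internal axial forces (sectioning from the free end, tension +): N_BC = 7.42 kN, N_AB = 7.42 kN.
σ_BC = N_BC/A_BC = 7420/1080 = 6.87 MPa.

6.87 MPa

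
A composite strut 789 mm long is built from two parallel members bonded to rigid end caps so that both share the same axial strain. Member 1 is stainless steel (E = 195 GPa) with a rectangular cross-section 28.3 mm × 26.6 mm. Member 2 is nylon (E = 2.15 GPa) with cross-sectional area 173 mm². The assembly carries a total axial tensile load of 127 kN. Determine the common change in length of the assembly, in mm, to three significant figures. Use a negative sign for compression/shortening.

A_1 = 752.8 mm².
Equal strain + equilibrium ⇒ each member carries load in proportion to AE: A₁E₁ = 146800000 N, A₂E₂ = 372000 N, ΣAE = 147200000 N.
δ = PL/ΣAE = 127000·789/147200000 = 0.6809 mm.

0.681 mm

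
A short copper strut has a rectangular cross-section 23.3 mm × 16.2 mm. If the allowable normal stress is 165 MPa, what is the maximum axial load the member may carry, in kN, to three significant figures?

62.3 kN

A = 377.5 mm².
P_max = σ_allow · A = 165 · 377.5 = 62280 N = 62.28 kN.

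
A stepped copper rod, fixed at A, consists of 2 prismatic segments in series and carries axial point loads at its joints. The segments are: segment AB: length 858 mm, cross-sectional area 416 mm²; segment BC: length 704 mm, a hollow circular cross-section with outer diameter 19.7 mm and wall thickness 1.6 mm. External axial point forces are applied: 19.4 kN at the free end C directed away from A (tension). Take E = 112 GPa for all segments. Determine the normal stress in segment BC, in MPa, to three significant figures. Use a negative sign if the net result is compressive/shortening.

213 MPa

Internal axial forces (sectioning from the free end, tension +): N_BC = 19.4 kN, N_AB = 19.4 kN.
A_BC = 90.98 mm².
σ_BC = N_BC/A_BC = 19400/90.98 = 213.2 MPa.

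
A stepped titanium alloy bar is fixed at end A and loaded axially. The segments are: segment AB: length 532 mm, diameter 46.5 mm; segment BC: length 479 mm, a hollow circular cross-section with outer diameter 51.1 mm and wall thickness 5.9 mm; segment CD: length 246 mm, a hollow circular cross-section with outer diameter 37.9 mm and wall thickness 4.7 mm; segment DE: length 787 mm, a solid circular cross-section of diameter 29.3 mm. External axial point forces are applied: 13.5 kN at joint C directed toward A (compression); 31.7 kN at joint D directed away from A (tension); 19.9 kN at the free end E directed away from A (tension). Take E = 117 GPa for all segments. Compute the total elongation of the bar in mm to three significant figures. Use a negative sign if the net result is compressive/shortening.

0.708 mm

Internal axial forces (sectioning from the free end, tension +): N_DE = 19.9 kN, N_CD = 51.6 kN, N_BC = 38.1 kN, N_AB = 38.1 kN.
A_AB = 1698 mm².
A_BC = 837.8 mm².
A_CD = 490.2 mm².
A_DE = 674.3 mm².
δ_AB = 38100·532/(1698·117000) = 0.102 mm
δ_BC = 38100·479/(837.8·117000) = 0.1862 mm
δ_CD = 51600·246/(490.2·117000) = 0.2213 mm
δ_DE = 19900·787/(674.3·117000) = 0.1985 mm
δ = Σδ_i = 0.708 mm.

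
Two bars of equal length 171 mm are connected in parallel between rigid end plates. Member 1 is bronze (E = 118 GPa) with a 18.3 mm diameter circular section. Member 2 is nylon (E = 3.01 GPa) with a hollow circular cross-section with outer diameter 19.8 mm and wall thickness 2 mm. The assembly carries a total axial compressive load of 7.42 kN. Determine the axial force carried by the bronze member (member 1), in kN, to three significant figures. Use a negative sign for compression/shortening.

-7.34 kN

A_1 = 263 mm².
A_2 = 111.8 mm².
Equal strain + equilibrium ⇒ each member carries load in proportion to AE: A₁E₁ = 31040000 N, A₂E₂ = 336600 N, ΣAE = 31370000 N.
F₁ = P·A₁E₁/ΣAE = -7420·31040000/31370000 = -7340 N.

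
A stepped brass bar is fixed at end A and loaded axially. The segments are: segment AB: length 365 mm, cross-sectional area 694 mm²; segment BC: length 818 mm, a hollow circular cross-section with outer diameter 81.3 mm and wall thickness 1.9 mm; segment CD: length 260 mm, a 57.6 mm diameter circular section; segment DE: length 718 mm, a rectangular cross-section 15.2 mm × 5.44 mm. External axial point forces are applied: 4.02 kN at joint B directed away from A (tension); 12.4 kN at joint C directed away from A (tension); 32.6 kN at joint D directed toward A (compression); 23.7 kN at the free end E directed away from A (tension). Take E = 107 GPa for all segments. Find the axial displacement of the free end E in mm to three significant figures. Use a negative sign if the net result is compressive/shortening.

Internal axial forces (sectioning from the free end, tension +): N_DE = 23.7 kN, N_CD = -8.9 kN, N_BC = 3.5 kN, N_AB = 7.52 kN.
A_BC = 473.9 mm².
A_CD = 2606 mm².
A_DE = 82.69 mm².
δ_AB = 7520·365/(694·107000) = 0.03696 mm
δ_BC = 3500·818/(473.9·107000) = 0.05646 mm
δ_CD = -8900·260/(2606·107000) = -0.008299 mm
δ_DE = 23700·718/(82.69·107000) = 1.923 mm
δ = Σδ_i = 2.008 mm.

2.01 mm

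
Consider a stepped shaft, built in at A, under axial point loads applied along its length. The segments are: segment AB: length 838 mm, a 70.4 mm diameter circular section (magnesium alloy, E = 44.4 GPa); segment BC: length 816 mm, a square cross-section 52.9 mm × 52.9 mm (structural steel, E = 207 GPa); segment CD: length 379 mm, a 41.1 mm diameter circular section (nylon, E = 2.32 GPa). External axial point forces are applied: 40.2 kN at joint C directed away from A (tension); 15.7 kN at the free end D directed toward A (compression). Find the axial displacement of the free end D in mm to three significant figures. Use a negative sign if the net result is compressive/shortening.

-1.78 mm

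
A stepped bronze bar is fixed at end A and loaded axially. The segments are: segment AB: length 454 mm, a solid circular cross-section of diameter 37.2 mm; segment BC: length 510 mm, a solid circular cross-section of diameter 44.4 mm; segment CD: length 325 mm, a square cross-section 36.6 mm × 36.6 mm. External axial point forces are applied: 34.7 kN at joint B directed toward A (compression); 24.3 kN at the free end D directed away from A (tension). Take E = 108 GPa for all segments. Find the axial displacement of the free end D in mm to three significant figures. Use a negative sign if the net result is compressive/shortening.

Internal axial forces (sectioning from the free end, tension +): N_CD = 24.3 kN, N_BC = 24.3 kN, N_AB = -10.4 kN.
A_AB = 1087 mm².
A_BC = 1548 mm².
A_CD = 1340 mm².
δ_AB = -10400·454/(1087·108000) = -0.04022 mm
δ_BC = 24300·510/(1548·108000) = 0.07411 mm
δ_CD = 24300·325/(1340·108000) = 0.05459 mm
δ = Σδ_i = 0.08848 mm.

0.0885 mm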